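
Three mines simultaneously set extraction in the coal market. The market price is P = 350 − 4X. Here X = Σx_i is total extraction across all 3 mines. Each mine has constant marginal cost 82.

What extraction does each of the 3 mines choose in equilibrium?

16.75

A representative mine's profit is π_i = x_i(350 − 4X) − 82x_i, with X = x_i + Σ_{j≠i} x_j.
First-order condition: 268 − 8x_i − 4Σ_{j≠i} x_j = 0.
Imposing symmetry (x_j = x for all j) turns Σ_{j≠i} x_j into 2x, so 268 = 16x and x = 16.75.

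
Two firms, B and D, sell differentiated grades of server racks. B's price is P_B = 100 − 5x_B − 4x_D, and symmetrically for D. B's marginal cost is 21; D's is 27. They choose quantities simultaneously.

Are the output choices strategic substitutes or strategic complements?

Firm B's profit: π = x_B(100 − 5x_B − 4x_D) − 21x_B.
∂π/∂x_B = 79 − 10x_B − 4x_D = 0 ⇒ x_B = 7.9 − 0.4x_D.
The best-response slope dx_B/dx_D = −0.4 < 0: the reaction function is downward-sloping, so the choices are strategic substitutes.

strategic substitutes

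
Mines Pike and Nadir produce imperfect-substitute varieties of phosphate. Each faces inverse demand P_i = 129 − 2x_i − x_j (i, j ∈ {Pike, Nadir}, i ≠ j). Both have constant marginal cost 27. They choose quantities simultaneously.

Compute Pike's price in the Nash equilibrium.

67.8

Mine Pike's profit: π = x_{Pike}(129 − 2x_{Pike} − x_{Nadir}) − 27x_{Pike}.
∂π/∂x_{Pike} = 102 − 4x_{Pike} − x_{Nadir} = 0 ⇒ x_{Pike} = 25.5 − 0.25x_{Nadir}.
By symmetry x_{Nadir} = x_{Pike}; substituting into the reaction function, 1.25x_{Pike} = 25.5 and x_{Pike} = 20.4.
P_{Pike} = 129 − 2·20.4 − 20.4 = 67.8.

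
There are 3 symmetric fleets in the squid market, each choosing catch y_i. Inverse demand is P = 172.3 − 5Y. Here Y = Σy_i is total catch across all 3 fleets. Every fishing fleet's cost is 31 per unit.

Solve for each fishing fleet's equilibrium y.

7.065

A representative fishing fleet's profit is π_i = y_i(172.3 − 5Y) − 31y_i, with Y = y_i + Σ_{j≠i} y_j.
First-order condition: 141.3 − 10y_i − 5Σ_{j≠i} y_j = 0.
With identical fishing fleets, set every y_j = y: then 141.3 − 10y − 10y = 0, i.e. y = 141.3/20 = 7.065.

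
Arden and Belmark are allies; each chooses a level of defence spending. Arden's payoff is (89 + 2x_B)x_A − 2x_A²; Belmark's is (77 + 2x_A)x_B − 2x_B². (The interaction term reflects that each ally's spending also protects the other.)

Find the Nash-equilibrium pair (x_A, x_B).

42.5, 40.5

Expanding Arden's payoff: 89x_A + 2x_Bx_A − 2x_A².
∂π/∂x_A = 89 + 2x_B − 4x_A = 0, so x_A = 22.25 + 0.5x_B.
Likewise for Belmark: x_B = 19.25 + 0.5x_A.
Substituting the second reaction function into the first: x_A = 22.25 + 0.5(19.25 + 0.5x_A), which gives 0.75x_A = 31.875 ⇒ x_A = 42.5.
Then x_B = 19.25 + 0.5·42.5 = 40.5.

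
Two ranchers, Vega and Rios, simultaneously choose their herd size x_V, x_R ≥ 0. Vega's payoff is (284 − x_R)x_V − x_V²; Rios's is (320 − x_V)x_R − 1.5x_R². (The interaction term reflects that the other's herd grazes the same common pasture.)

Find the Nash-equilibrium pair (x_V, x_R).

Expanding Vega's payoff: 284x_V − x_Rx_V − x_V².
∂π/∂x_V = 284 − x_R − 2x_V = 0, so x_V = 142 − 0.5x_R.
Likewise for Rios: x_R = 320/3 − (1/3)x_V.
Substituting the second reaction function into the first: x_V = 142 − 0.5(320/3 − (1/3)x_V), which gives (5/6)x_V = 266/3 ⇒ x_V = 106.4.
Then x_R = 320/3 − (1/3)·106.4 = 71.2.

106.4, 71.2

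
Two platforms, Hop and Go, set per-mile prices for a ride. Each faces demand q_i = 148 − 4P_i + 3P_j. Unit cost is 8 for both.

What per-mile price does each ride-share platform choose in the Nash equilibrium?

Hop's profit: π = (P_{Hop} − 8)(148 − 4P_{Hop} + 3P_{Go}).
∂π/∂P_{Hop} = 180 − 8P_{Hop} + 3P_{Go} = 0 ⇒ P_{Hop} = 22.5 + 0.375P_{Go}.
By symmetry P_{Go} = P_{Hop}; substituting into the reaction function, 0.625P_{Hop} = 22.5 and P_{Hop} = 36.

36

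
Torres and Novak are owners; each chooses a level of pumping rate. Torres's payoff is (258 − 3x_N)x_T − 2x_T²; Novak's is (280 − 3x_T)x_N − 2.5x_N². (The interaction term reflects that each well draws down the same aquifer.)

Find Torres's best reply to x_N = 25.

45.75

Expanding Torres's payoff: 258x_T − 3x_Nx_T − 2x_T².
∂π/∂x_T = 258 − 3x_N − 4x_T = 0, so x_T = 64.5 − 0.75x_N.
At x_N = 25: x_T = 64.5 − 0.75·25 = 45.75.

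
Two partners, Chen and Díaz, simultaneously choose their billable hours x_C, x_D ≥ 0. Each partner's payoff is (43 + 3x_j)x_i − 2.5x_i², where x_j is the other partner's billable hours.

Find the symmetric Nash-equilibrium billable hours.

Chen's payoff is (43 + 3x_D)x_C − 2.5x_C².
∂π/∂x_C = 43 + 3x_D − 5x_C = 0, so x_C = 8.6 + 0.6x_D.
By symmetry x_D = x_C; substituting into the reaction function, 0.4x_C = 8.6 and x_C = 21.5.

21.5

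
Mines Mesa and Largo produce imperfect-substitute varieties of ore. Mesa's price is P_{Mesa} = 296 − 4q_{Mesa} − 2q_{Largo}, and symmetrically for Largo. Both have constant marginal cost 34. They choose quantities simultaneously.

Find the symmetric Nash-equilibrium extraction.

26.2

Mine Mesa's profit: π = q_{Mesa}(296 − 4q_{Mesa} − 2q_{Largo}) − 34q_{Mesa}.
∂π/∂q_{Mesa} = 262 − 8q_{Mesa} − 2q_{Largo} = 0 ⇒ q_{Mesa} = 32.75 − 0.25q_{Largo}.
By symmetry q_{Largo} = q_{Mesa}; substituting into the reaction function, 1.25q_{Mesa} = 32.75 and q_{Mesa} = 26.2.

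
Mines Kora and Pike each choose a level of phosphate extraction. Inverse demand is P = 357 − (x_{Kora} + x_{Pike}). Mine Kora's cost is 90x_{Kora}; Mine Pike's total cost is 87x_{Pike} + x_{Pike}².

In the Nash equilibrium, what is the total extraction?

Mine Kora's profit: π = x_{Kora}(357 − (x_{Kora} + x_{Pike})) − 90x_{Kora}.
∂π/∂x_{Kora} = 267 − 2x_{Kora} − x_{Pike} = 0, so x_{Kora} = 133.5 − 0.5x_{Pike}.
For Pike: ∂π/∂x_{Pike} = 270 − 4x_{Pike} − x_{Kora} = 0 ⇒ x_{Pike} = 67.5 − 0.25x_{Kora}.
Substituting the second reaction function into the first: x_{Kora} = 133.5 − 0.5(67.5 − 0.25x_{Kora}), which gives 0.875x_{Kora} = 99.75 ⇒ x_{Kora} = 114.
Then x_{Pike} = 67.5 − 0.25·114 = 39.
Total extraction: 114 + 39 = 153.

153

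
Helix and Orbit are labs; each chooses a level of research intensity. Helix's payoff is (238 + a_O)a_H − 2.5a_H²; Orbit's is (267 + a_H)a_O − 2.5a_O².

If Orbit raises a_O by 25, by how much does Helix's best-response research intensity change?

5

Expanding Helix's payoff: 238a_H + a_Oa_H − 2.5a_H².
∂π/∂a_H = 238 + a_O − 5a_H = 0, so a_H = 47.6 + 0.2a_O.
The reaction-function slope is 0.2, so a 25-unit rise in a_O moves a_H by 0.2 × 25 = 5. Helix's best response rises — the actions are strategic complements.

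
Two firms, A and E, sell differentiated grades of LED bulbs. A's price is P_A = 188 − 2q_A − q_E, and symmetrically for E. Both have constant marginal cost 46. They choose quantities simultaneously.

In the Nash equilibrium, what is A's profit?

1613.12

Firm A's profit: π = q_A(188 − 2q_A − q_E) − 46q_A.
∂π/∂q_A = 142 − 4q_A − q_E = 0 ⇒ q_A = 35.5 − 0.25q_E.
Setting q_A = q_E in the reaction function: q_A = 35.5 − 0.25q_A, so q_A = 35.5 / 1.25 = 28.4.
P_A = 188 − 2·28.4 − 28.4 = 102.8.
Profit = (102.8 − 46)·28.4 = 1613.12.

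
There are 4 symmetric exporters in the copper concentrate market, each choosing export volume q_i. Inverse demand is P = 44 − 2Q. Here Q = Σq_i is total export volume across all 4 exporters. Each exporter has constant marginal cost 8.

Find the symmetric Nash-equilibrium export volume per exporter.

3.6

A representative exporter's profit is π_i = q_i(44 − 2Q) − 8q_i, with Q = q_i + Σ_{j≠i} q_j.
First-order condition: 36 − 4q_i − 2Σ_{j≠i} q_j = 0.
In a symmetric equilibrium every exporter chooses the same q, so Σ_{j≠i} q_j = 3q. The condition becomes 36 − 10q = 0, giving q = 36/10 = 3.6.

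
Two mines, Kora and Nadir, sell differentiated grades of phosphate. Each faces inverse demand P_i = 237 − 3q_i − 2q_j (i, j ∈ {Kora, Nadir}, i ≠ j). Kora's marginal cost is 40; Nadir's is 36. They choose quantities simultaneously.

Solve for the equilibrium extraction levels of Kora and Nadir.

Mine Kora's profit: π = q_{Kora}(237 − 3q_{Kora} − 2q_{Nadir}) − 40q_{Kora}.
∂π/∂q_{Kora} = 197 − 6q_{Kora} − 2q_{Nadir} = 0 ⇒ q_{Kora} = 197/6 − (1/3)q_{Nadir}.
Similarly q_{Nadir} = 33.5 − (1/3)q_{Kora}.
Substituting the second reaction function into the first: q_{Kora} = 197/6 − (1/3)(33.5 − (1/3)q_{Kora}), which gives (8/9)q_{Kora} = 65/3 ⇒ q_{Kora} = 24.375.
Then q_{Nadir} = 33.5 − (1/3)·24.375 = 25.375.

24.375, 25.375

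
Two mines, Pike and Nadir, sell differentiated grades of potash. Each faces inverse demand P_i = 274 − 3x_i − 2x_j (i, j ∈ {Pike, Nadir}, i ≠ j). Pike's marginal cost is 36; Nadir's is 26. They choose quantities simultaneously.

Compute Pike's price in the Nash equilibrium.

Mine Pike's profit: π = x_{Pike}(274 − 3x_{Pike} − 2x_{Nadir}) − 36x_{Pike}.
∂π/∂x_{Pike} = 238 − 6x_{Pike} − 2x_{Nadir} = 0 ⇒ x_{Pike} = 119/3 − (1/3)x_{Nadir}.
Similarly x_{Nadir} = 124/3 − (1/3)x_{Pike}.
Substituting the second reaction function into the first: x_{Pike} = 119/3 − (1/3)(124/3 − (1/3)x_{Pike}), which gives (8/9)x_{Pike} = 233/9 ⇒ x_{Pike} = 29.125.
Then x_{Nadir} = 124/3 − (1/3)·29.125 = 31.625.
P_{Pike} = 274 − 3·29.125 − 2·31.625 = 123.375.

123.375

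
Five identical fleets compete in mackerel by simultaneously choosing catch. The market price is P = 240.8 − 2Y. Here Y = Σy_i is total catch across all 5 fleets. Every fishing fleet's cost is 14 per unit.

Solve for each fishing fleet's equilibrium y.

A representative fishing fleet's profit is π_i = y_i(240.8 − 2Y) − 14y_i, with Y = y_i + Σ_{j≠i} y_j.
First-order condition: 226.8 − 4y_i − 2Σ_{j≠i} y_j = 0.
In a symmetric equilibrium every fishing fleet chooses the same y, so Σ_{j≠i} y_j = 4y. The condition becomes 226.8 − 12y = 0, giving y = 226.8/12 = 18.9.

18.9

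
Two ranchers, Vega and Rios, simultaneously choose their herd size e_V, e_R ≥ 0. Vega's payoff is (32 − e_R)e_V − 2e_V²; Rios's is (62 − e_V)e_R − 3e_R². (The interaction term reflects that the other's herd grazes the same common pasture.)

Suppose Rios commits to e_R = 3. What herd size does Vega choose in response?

7.25

Expanding Vega's payoff: 32e_V − e_Re_V − 2e_V².
∂π/∂e_V = 32 − e_R − 4e_V = 0, so e_V = 8 − 0.25e_R.
At e_R = 3: e_V = 8 − 0.25·3 = 7.25.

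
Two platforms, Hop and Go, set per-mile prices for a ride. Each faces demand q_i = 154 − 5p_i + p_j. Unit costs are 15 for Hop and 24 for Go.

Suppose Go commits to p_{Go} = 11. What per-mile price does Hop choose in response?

24

Hop's profit: π = (p_{Hop} − 15)(154 − 5p_{Hop} + p_{Go}).
∂π/∂p_{Hop} = 229 − 10p_{Hop} + p_{Go} = 0 ⇒ p_{Hop} = 22.9 + 0.1p_{Go}.
At p_{Go} = 11: p_{Hop} = 22.9 + 0.1·11 = 24.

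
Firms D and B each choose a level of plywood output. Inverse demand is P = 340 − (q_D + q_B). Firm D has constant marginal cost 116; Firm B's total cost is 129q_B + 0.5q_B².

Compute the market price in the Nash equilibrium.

Firm D's profit: π = q_D(340 − (q_D + q_B)) − 116q_D.
∂π/∂q_D = 224 − 2q_D − q_B = 0, so q_D = 112 − 0.5q_B.
For B: ∂π/∂q_B = 211 − 3q_B − q_D = 0 ⇒ q_B = 211/3 − (1/3)q_D.
Substituting the second reaction function into the first: q_D = 112 − 0.5(211/3 − (1/3)q_D), which gives (5/6)q_D = 461/6 ⇒ q_D = 92.2.
Then q_B = 211/3 − (1/3)·92.2 = 39.6.
Equilibrium price: P = 340 − 131.8 = 208.2.

208.2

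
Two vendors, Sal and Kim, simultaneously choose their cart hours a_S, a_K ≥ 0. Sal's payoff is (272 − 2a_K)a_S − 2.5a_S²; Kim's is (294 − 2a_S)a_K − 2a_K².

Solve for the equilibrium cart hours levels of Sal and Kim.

31.25, 57.875

Expanding Sal's payoff: 272a_S − 2a_Ka_S − 2.5a_S².
∂π/∂a_S = 272 − 2a_K − 5a_S = 0, so a_S = 54.4 − 0.4a_K.
Likewise for Kim: a_K = 73.5 − 0.5a_S.
Substituting the second reaction function into the first: a_S = 54.4 − 0.4(73.5 − 0.5a_S), which gives 0.8a_S = 25 ⇒ a_S = 31.25.
Then a_K = 73.5 − 0.5·31.25 = 57.875.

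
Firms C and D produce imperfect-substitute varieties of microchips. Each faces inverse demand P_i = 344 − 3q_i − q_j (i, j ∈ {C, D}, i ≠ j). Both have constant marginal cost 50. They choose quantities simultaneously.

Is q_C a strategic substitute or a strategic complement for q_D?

strategic substitutes

Firm C's profit: π = q_C(344 − 3q_C − q_D) − 50q_C.
∂π/∂q_C = 294 − 6q_C − q_D = 0 ⇒ q_C = 49 − (1/6)q_D.
The best-response slope dq_C/dq_D = −1/6 < 0: the reaction function is downward-sloping, so the choices are strategic substitutes.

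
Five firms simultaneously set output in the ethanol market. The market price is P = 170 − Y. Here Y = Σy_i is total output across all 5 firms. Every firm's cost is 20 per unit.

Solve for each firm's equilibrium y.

25

A representative firm's profit is π_i = y_i(170 − Y) − 20y_i, with Y = y_i + Σ_{j≠i} y_j.
First-order condition: 150 − 2y_i − Σ_{j≠i} y_j = 0.
Imposing symmetry (y_j = y for all j) turns Σ_{j≠i} y_j into 4y, so 150 = 6y and y = 25.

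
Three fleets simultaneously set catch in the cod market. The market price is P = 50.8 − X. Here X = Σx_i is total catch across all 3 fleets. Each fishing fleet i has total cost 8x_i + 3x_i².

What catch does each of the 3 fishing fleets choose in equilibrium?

A representative fishing fleet's profit is π_i = x_i(50.8 − X) − 8x_i − 3x_i², with X = x_i + Σ_{j≠i} x_j.
First-order condition: 42.8 − 8x_i − Σ_{j≠i} x_j = 0.
Imposing symmetry (x_j = x for all j) turns Σ_{j≠i} x_j into 2x, so 42.8 = 10x and x = 4.28.

4.28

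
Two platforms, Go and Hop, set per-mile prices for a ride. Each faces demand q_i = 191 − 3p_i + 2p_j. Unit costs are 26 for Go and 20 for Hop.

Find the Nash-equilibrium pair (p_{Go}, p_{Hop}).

66.125, 63.875

Go's profit: π = (p_{Go} − 26)(191 − 3p_{Go} + 2p_{Hop}).
∂π/∂p_{Go} = 269 − 6p_{Go} + 2p_{Hop} = 0 ⇒ p_{Go} = 269/6 + (1/3)p_{Hop}.
Similarly p_{Hop} = 251/6 + (1/3)p_{Go}.
Plugging p_{Hop} into Go's best response: p_{Go} = 269/6 + (1/3)(251/6 + (1/3)p_{Go}) ⇒ (8/9)p_{Go} = 529/9, so p_{Go} = 66.125.
Then p_{Hop} = 251/6 + (1/3)·66.125 = 63.875.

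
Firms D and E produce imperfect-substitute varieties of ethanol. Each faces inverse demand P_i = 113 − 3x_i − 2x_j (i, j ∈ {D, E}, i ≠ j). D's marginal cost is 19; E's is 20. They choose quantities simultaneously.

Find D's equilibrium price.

Firm D's profit: π = x_D(113 − 3x_D − 2x_E) − 19x_D.
∂π/∂x_D = 94 − 6x_D − 2x_E = 0 ⇒ x_D = 47/3 − (1/3)x_E.
Similarly x_E = 15.5 − (1/3)x_D.
Solving the two reaction functions simultaneously: (1 − (−1/3)(−1/3))x_D = 47/3 − (1/3)·15.5, so (8/9)x_D = 10.5 and x_D = 11.8125.
Then x_E = 15.5 − (1/3)·11.8125 = 11.5625.
P_D = 113 − 3·11.8125 − 2·11.5625 = 54.4375.

54.4375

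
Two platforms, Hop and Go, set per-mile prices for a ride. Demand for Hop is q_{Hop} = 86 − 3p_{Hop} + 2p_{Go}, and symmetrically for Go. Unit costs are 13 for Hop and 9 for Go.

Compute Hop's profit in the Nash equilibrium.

Hop's profit: π = (p_{Hop} − 13)(86 − 3p_{Hop} + 2p_{Go}).
∂π/∂p_{Hop} = 125 − 6p_{Hop} + 2p_{Go} = 0 ⇒ p_{Hop} = 125/6 + (1/3)p_{Go}.
Similarly p_{Go} = 113/6 + (1/3)p_{Hop}.
Solving the two reaction functions simultaneously: (1 − (1/3)(1/3))p_{Hop} = 125/6 + (1/3)·(113/6), so (8/9)p_{Hop} = 244/9 and p_{Hop} = 30.5.
Then p_{Go} = 113/6 + (1/3)·30.5 = 29.
q_{Hop} = 86 − 3·30.5 + 2·29 = 52.5.
Profit = (30.5 − 13)·52.5 = 918.75.

918.75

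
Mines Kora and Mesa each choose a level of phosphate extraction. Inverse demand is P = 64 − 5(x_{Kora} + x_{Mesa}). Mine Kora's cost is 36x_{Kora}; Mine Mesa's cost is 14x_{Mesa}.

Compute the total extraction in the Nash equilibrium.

5.2

Mine Kora's profit: π = x_{Kora}(64 − 5(x_{Kora} + x_{Mesa})) − 36x_{Kora}.
∂π/∂x_{Kora} = 28 − 10x_{Kora} − 5x_{Mesa} = 0, so x_{Kora} = 2.8 − 0.5x_{Mesa}.
By the same steps for Mesa: x_{Mesa} = 5 − 0.5x_{Kora}.
Substituting the second reaction function into the first: x_{Kora} = 2.8 − 0.5(5 − 0.5x_{Kora}), which gives 0.75x_{Kora} = 0.3 ⇒ x_{Kora} = 0.4.
Then x_{Mesa} = 5 − 0.5·0.4 = 4.8.
Total extraction: 0.4 + 4.8 = 5.2.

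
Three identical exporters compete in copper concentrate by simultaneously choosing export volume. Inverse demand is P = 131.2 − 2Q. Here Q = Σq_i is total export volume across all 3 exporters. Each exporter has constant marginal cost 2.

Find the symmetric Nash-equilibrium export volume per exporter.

16.15

A representative exporter's profit is π_i = q_i(131.2 − 2Q) − 2q_i, with Q = q_i + Σ_{j≠i} q_j.
First-order condition: 129.2 − 4q_i − 2Σ_{j≠i} q_j = 0.
With identical exporters, set every q_j = q: then 129.2 − 4q − 4q = 0, i.e. q = 129.2/8 = 16.15.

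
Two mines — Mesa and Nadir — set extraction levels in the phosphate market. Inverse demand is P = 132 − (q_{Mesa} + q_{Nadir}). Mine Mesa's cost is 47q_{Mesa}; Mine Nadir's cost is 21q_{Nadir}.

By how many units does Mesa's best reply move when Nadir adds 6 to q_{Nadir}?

Mine Mesa's profit: π = q_{Mesa}(132 − (q_{Mesa} + q_{Nadir})) − 47q_{Mesa}.
∂π/∂q_{Mesa} = 85 − 2q_{Mesa} − q_{Nadir} = 0, so q_{Mesa} = 42.5 − 0.5q_{Nadir}.
The reaction-function slope is −0.5, so a 6-unit rise in q_{Nadir} moves q_{Mesa} by −0.5 × 6 = −3. Mesa's best response falls — the actions are strategic substitutes.

-3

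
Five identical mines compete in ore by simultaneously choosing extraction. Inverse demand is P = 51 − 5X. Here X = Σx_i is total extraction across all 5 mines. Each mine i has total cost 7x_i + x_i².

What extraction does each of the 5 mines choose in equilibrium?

A representative mine's profit is π_i = x_i(51 − 5X) − 7x_i − x_i², with X = x_i + Σ_{j≠i} x_j.
First-order condition: 44 − 12x_i − 5Σ_{j≠i} x_j = 0.
With identical mines, set every x_j = x: then 44 − 12x − 20x = 0, i.e. x = 44/32 = 1.375.

1.375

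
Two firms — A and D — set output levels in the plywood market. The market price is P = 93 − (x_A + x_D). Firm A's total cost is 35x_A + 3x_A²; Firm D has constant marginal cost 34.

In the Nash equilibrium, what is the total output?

31.4

Firm A's profit: π = x_A(93 − (x_A + x_D)) − 35x_A − 3x_A².
∂π/∂x_A = 58 − 8x_A − x_D = 0, so x_A = 7.25 − 0.125x_D.
For D: ∂π/∂x_D = 59 − 2x_D − x_A = 0 ⇒ x_D = 29.5 − 0.5x_A.
Plugging x_D into A's best response: x_A = 7.25 − 0.125(29.5 − 0.5x_A) ⇒ 0.9375x_A = 3.5625, so x_A = 3.8.
Then x_D = 29.5 − 0.5·3.8 = 27.6.
Total output: 3.8 + 27.6 = 31.4.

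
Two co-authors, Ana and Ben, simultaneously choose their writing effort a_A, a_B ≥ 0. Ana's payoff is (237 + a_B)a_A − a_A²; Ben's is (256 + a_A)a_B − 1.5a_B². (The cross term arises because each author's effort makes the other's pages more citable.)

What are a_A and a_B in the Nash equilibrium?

Expanding Ana's payoff: 237a_A + a_Ba_A − a_A².
∂π/∂a_A = 237 + a_B − 2a_A = 0, so a_A = 118.5 + 0.5a_B.
Likewise for Ben: a_B = 256/3 + (1/3)a_A.
Plugging a_B into Ana's best response: a_A = 118.5 + 0.5(256/3 + (1/3)a_A) ⇒ (5/6)a_A = 967/6, so a_A = 193.4.
Then a_B = 256/3 + (1/3)·193.4 = 149.8.

193.4, 149.8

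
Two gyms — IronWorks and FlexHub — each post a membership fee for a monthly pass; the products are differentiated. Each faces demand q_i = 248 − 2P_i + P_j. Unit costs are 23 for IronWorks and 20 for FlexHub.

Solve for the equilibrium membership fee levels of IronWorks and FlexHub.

97.6, 96.4

IronWorks's profit: π = (P_{IronWorks} − 23)(248 − 2P_{IronWorks} + P_{FlexHub}).
∂π/∂P_{IronWorks} = 294 − 4P_{IronWorks} + P_{FlexHub} = 0 ⇒ P_{IronWorks} = 73.5 + 0.25P_{FlexHub}.
Similarly P_{FlexHub} = 72 + 0.25P_{IronWorks}.
Plugging P_{FlexHub} into IronWorks's best response: P_{IronWorks} = 73.5 + 0.25(72 + 0.25P_{IronWorks}) ⇒ 0.9375P_{IronWorks} = 91.5, so P_{IronWorks} = 97.6.
Then P_{FlexHub} = 72 + 0.25·97.6 = 96.4.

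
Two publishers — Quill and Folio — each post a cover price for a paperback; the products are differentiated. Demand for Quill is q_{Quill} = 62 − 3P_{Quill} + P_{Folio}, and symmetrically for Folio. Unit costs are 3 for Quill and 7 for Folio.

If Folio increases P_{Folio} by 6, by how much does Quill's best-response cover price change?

1

Quill's profit: π = (P_{Quill} − 3)(62 − 3P_{Quill} + P_{Folio}).
∂π/∂P_{Quill} = 71 − 6P_{Quill} + P_{Folio} = 0 ⇒ P_{Quill} = 71/6 + (1/6)P_{Folio}.
The reaction-function slope is 1/6, so a 6-unit rise in P_{Folio} moves P_{Quill} by 1/6 × 6 = 1. Quill's best response rises — the actions are strategic complements.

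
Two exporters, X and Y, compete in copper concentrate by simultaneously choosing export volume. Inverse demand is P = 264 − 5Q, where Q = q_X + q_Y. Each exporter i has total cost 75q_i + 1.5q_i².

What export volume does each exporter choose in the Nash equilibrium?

Exporter X's profit: π = q_X(264 − 5(q_X + q_Y)) − 75q_X − 1.5q_X².
∂π/∂q_X = 189 − 13q_X − 5q_Y = 0, so q_X = 189/13 − (5/13)q_Y.
By symmetry q_Y = q_X; substituting into the reaction function, (18/13)q_X = 189/13 and q_X = 10.5.

10.5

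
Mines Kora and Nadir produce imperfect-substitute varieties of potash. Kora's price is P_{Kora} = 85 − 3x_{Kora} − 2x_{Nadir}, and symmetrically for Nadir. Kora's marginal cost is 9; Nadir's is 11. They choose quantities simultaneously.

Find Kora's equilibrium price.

Mine Kora's profit: π = x_{Kora}(85 − 3x_{Kora} − 2x_{Nadir}) − 9x_{Kora}.
∂π/∂x_{Kora} = 76 − 6x_{Kora} − 2x_{Nadir} = 0 ⇒ x_{Kora} = 38/3 − (1/3)x_{Nadir}.
Similarly x_{Nadir} = 37/3 − (1/3)x_{Kora}.
Plugging x_{Nadir} into Kora's best response: x_{Kora} = 38/3 − (1/3)(37/3 − (1/3)x_{Kora}) ⇒ (8/9)x_{Kora} = 77/9, so x_{Kora} = 9.625.
Then x_{Nadir} = 37/3 − (1/3)·9.625 = 9.125.
P_{Kora} = 85 − 3·9.625 − 2·9.125 = 37.875.

37.875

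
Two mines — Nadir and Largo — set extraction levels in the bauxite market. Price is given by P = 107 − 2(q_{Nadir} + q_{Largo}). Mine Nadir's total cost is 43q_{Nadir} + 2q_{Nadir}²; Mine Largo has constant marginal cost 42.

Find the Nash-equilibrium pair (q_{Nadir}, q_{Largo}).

4.5, 14

Mine Nadir's profit: π = q_{Nadir}(107 − 2(q_{Nadir} + q_{Largo})) − 43q_{Nadir} − 2q_{Nadir}².
∂π/∂q_{Nadir} = 64 − 8q_{Nadir} − 2q_{Largo} = 0, so q_{Nadir} = 8 − 0.25q_{Largo}.
For Largo: ∂π/∂q_{Largo} = 65 − 4q_{Largo} − 2q_{Nadir} = 0 ⇒ q_{Largo} = 16.25 − 0.5q_{Nadir}.
Plugging q_{Largo} into Nadir's best response: q_{Nadir} = 8 − 0.25(16.25 − 0.5q_{Nadir}) ⇒ 0.875q_{Nadir} = 3.9375, so q_{Nadir} = 4.5.
Then q_{Largo} = 16.25 − 0.5·4.5 = 14.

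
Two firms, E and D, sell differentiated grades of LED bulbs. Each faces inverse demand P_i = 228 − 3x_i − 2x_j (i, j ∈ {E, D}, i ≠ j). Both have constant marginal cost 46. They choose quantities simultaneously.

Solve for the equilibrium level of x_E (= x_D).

Firm E's profit: π = x_E(228 − 3x_E − 2x_D) − 46x_E.
∂π/∂x_E = 182 − 6x_E − 2x_D = 0 ⇒ x_E = 91/3 − (1/3)x_D.
By symmetry x_D = x_E; substituting into the reaction function, (4/3)x_E = 91/3 and x_E = 22.75.

22.75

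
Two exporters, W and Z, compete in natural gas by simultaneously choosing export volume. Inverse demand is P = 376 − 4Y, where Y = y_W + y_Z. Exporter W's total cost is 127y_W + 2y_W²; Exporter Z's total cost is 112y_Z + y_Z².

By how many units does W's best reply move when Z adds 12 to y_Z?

-4

Exporter W's profit: π = y_W(376 − 4(y_W + y_Z)) − 127y_W − 2y_W².
∂π/∂y_W = 249 − 12y_W − 4y_Z = 0, so y_W = 20.75 − (1/3)y_Z.
The reaction-function slope is −1/3, so a 12-unit rise in y_Z moves y_W by −1/3 × 12 = −4. W's best response falls — the actions are strategic substitutes.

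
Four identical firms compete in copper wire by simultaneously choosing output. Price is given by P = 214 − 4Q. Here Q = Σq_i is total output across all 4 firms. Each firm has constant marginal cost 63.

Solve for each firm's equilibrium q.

7.55

A representative firm's profit is π_i = q_i(214 − 4Q) − 63q_i, with Q = q_i + Σ_{j≠i} q_j.
First-order condition: 151 − 8q_i − 4Σ_{j≠i} q_j = 0.
Imposing symmetry (q_j = q for all j) turns Σ_{j≠i} q_j into 3q, so 151 = 20q and q = 7.55.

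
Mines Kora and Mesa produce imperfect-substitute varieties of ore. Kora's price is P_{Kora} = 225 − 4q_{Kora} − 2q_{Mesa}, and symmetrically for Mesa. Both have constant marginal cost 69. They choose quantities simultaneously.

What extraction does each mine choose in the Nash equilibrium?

Mine Kora's profit: π = q_{Kora}(225 − 4q_{Kora} − 2q_{Mesa}) − 69q_{Kora}.
∂π/∂q_{Kora} = 156 − 8q_{Kora} − 2q_{Mesa} = 0 ⇒ q_{Kora} = 19.5 − 0.25q_{Mesa}.
By symmetry q_{Mesa} = q_{Kora}; substituting into the reaction function, 1.25q_{Kora} = 19.5 and q_{Kora} = 15.6.

15.6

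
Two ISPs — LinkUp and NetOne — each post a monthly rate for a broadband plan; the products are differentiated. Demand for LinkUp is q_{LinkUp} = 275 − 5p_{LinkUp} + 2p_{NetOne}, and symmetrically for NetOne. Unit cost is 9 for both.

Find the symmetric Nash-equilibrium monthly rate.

40

LinkUp's profit: π = (p_{LinkUp} − 9)(275 − 5p_{LinkUp} + 2p_{NetOne}).
∂π/∂p_{LinkUp} = 320 − 10p_{LinkUp} + 2p_{NetOne} = 0 ⇒ p_{LinkUp} = 32 + 0.2p_{NetOne}.
Setting p_{LinkUp} = p_{NetOne} in the reaction function: p_{LinkUp} = 32 + 0.2p_{LinkUp}, so p_{LinkUp} = 32 / 0.8 = 40.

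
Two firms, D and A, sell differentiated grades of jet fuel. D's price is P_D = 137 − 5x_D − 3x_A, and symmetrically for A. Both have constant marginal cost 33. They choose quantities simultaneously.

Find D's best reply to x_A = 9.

7.7

Firm D's profit: π = x_D(137 − 5x_D − 3x_A) − 33x_D.
∂π/∂x_D = 104 − 10x_D − 3x_A = 0 ⇒ x_D = 10.4 − 0.3x_A.
At x_A = 9: x_D = 10.4 − 0.3·9 = 7.7.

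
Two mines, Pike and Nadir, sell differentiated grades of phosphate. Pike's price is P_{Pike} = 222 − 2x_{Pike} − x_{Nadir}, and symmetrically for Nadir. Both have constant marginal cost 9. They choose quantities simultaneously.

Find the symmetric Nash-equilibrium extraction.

Mine Pike's profit: π = x_{Pike}(222 − 2x_{Pike} − x_{Nadir}) − 9x_{Pike}.
∂π/∂x_{Pike} = 213 − 4x_{Pike} − x_{Nadir} = 0 ⇒ x_{Pike} = 53.25 − 0.25x_{Nadir}.
The game is symmetric, so in equilibrium x_{Nadir} = x_{Pike}: the reaction function gives 1.25x_{Pike} = 53.25, hence x_{Pike} = 42.6.

42.6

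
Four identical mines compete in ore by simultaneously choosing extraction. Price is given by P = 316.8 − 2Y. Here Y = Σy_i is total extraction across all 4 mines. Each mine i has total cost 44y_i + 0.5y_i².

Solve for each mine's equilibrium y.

A representative mine's profit is π_i = y_i(316.8 − 2Y) − 44y_i − 0.5y_i², with Y = y_i + Σ_{j≠i} y_j.
First-order condition: 272.8 − 5y_i − 2Σ_{j≠i} y_j = 0.
With identical mines, set every y_j = y: then 272.8 − 5y − 6y = 0, i.e. y = 272.8/11 = 24.8.

24.8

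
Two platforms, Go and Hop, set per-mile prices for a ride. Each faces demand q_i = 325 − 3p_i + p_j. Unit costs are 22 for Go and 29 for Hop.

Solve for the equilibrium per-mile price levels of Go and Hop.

78.8, 81.8

Go's profit: π = (p_{Go} − 22)(325 − 3p_{Go} + p_{Hop}).
∂π/∂p_{Go} = 391 − 6p_{Go} + p_{Hop} = 0 ⇒ p_{Go} = 391/6 + (1/6)p_{Hop}.
Similarly p_{Hop} = 206/3 + (1/6)p_{Go}.
Solving the two reaction functions simultaneously: (1 − (1/6)(1/6))p_{Go} = 391/6 + (1/6)·(206/3), so (35/36)p_{Go} = 1379/18 and p_{Go} = 78.8.
Then p_{Hop} = 206/3 + (1/6)·78.8 = 81.8.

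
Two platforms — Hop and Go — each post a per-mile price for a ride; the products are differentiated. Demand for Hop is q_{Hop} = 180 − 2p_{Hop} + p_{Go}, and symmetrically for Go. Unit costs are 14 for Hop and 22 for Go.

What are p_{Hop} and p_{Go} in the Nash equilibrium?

Hop's profit: π = (p_{Hop} − 14)(180 − 2p_{Hop} + p_{Go}).
∂π/∂p_{Hop} = 208 − 4p_{Hop} + p_{Go} = 0 ⇒ p_{Hop} = 52 + 0.25p_{Go}.
Similarly p_{Go} = 56 + 0.25p_{Hop}.
Substituting the second reaction function into the first: p_{Hop} = 52 + 0.25(56 + 0.25p_{Hop}), which gives 0.9375p_{Hop} = 66 ⇒ p_{Hop} = 70.4.
Then p_{Go} = 56 + 0.25·70.4 = 73.6.

70.4, 73.6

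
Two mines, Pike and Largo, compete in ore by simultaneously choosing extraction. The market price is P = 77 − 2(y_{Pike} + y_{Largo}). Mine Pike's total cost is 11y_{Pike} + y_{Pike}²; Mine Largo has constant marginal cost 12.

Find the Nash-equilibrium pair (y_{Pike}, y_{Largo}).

6.7, 12.9

Mine Pike's profit: π = y_{Pike}(77 − 2(y_{Pike} + y_{Largo})) − 11y_{Pike} − y_{Pike}².
∂π/∂y_{Pike} = 66 − 6y_{Pike} − 2y_{Largo} = 0, so y_{Pike} = 11 − (1/3)y_{Largo}.
For Largo: ∂π/∂y_{Largo} = 65 − 4y_{Largo} − 2y_{Pike} = 0 ⇒ y_{Largo} = 16.25 − 0.5y_{Pike}.
Plugging y_{Largo} into Pike's best response: y_{Pike} = 11 − (1/3)(16.25 − 0.5y_{Pike}) ⇒ (5/6)y_{Pike} = 67/12, so y_{Pike} = 6.7.
Then y_{Largo} = 16.25 − 0.5·6.7 = 12.9.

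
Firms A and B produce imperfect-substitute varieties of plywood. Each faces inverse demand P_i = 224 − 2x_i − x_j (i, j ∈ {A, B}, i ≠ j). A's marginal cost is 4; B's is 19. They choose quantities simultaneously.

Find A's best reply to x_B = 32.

Firm A's profit: π = x_A(224 − 2x_A − x_B) − 4x_A.
∂π/∂x_A = 220 − 4x_A − x_B = 0 ⇒ x_A = 55 − 0.25x_B.
At x_B = 32: x_A = 55 − 0.25·32 = 47.

47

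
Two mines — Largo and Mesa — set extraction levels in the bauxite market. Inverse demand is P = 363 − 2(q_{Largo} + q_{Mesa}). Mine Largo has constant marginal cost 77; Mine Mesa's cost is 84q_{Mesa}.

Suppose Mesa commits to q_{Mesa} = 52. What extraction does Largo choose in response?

Mine Largo's profit: π = q_{Largo}(363 − 2(q_{Largo} + q_{Mesa})) − 77q_{Largo}.
∂π/∂q_{Largo} = 286 − 4q_{Largo} − 2q_{Mesa} = 0, so q_{Largo} = 71.5 − 0.5q_{Mesa}.
At q_{Mesa} = 52: q_{Largo} = 71.5 − 0.5·52 = 45.5.

45.5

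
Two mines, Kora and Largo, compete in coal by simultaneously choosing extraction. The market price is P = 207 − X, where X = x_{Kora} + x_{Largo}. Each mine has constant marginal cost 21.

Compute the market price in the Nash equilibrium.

83

Mine Kora's profit: π = x_{Kora}(207 − (x_{Kora} + x_{Largo})) − 21x_{Kora}.
∂π/∂x_{Kora} = 186 − 2x_{Kora} − x_{Largo} = 0, so x_{Kora} = 93 − 0.5x_{Largo}.
By symmetry x_{Largo} = x_{Kora}; substituting into the reaction function, 1.5x_{Kora} = 93 and x_{Kora} = 62.
Equilibrium price: P = 207 − 124 = 83.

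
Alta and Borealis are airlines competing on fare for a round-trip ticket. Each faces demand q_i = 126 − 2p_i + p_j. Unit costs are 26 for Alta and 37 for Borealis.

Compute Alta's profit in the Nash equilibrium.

Alta's profit: π = (p_{Alta} − 26)(126 − 2p_{Alta} + p_{Borealis}).
∂π/∂p_{Alta} = 178 − 4p_{Alta} + p_{Borealis} = 0 ⇒ p_{Alta} = 44.5 + 0.25p_{Borealis}.
Similarly p_{Borealis} = 50 + 0.25p_{Alta}.
Plugging p_{Borealis} into Alta's best response: p_{Alta} = 44.5 + 0.25(50 + 0.25p_{Alta}) ⇒ 0.9375p_{Alta} = 57, so p_{Alta} = 60.8.
Then p_{Borealis} = 50 + 0.25·60.8 = 65.2.
q_{Alta} = 126 − 2·60.8 + 65.2 = 69.6.
Profit = (60.8 − 26)·69.6 = 2422.08.

2422.08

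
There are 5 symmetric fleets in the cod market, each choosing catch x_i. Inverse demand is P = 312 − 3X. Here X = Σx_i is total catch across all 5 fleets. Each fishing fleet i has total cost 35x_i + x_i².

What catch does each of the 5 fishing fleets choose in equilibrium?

A representative fishing fleet's profit is π_i = x_i(312 − 3X) − 35x_i − x_i², with X = x_i + Σ_{j≠i} x_j.
First-order condition: 277 − 8x_i − 3Σ_{j≠i} x_j = 0.
With identical fishing fleets, set every x_j = x: then 277 − 8x − 12x = 0, i.e. x = 277/20 = 13.85.

13.85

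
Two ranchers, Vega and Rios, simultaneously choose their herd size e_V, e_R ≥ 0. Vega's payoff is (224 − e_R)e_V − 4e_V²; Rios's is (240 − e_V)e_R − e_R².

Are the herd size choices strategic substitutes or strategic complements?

Expanding Vega's payoff: 224e_V − e_Re_V − 4e_V².
∂π/∂e_V = 224 − e_R − 8e_V = 0, so e_V = 28 − 0.125e_R.
The best-response slope de_V/de_R = −0.125 < 0: the reaction function is downward-sloping, so the choices are strategic substitutes.

strategic substitutes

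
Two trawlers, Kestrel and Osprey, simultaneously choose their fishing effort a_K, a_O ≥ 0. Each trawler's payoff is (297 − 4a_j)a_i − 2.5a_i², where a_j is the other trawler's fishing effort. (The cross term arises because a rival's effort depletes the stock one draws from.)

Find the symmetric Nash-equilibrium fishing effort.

Kestrel's payoff is (297 − 4a_O)a_K − 2.5a_K².
∂π/∂a_K = 297 − 4a_O − 5a_K = 0, so a_K = 59.4 − 0.8a_O.
The game is symmetric, so in equilibrium a_O = a_K: the reaction function gives 1.8a_K = 59.4, hence a_K = 33.

33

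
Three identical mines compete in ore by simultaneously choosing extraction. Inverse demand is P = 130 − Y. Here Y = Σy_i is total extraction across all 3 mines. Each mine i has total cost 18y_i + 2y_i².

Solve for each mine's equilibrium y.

14

A representative mine's profit is π_i = y_i(130 − Y) − 18y_i − 2y_i², with Y = y_i + Σ_{j≠i} y_j.
First-order condition: 112 − 6y_i − Σ_{j≠i} y_j = 0.
In a symmetric equilibrium every mine chooses the same y, so Σ_{j≠i} y_j = 2y. The condition becomes 112 − 8y = 0, giving y = 112/8 = 14.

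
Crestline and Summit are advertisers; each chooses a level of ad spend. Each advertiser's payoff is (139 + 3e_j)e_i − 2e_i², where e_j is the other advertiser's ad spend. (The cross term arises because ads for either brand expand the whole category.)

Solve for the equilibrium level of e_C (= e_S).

139

Crestline's payoff is (139 + 3e_S)e_C − 2e_C².
∂π/∂e_C = 139 + 3e_S − 4e_C = 0, so e_C = 34.75 + 0.75e_S.
The game is symmetric, so in equilibrium e_S = e_C: the reaction function gives 0.25e_C = 34.75, hence e_C = 139.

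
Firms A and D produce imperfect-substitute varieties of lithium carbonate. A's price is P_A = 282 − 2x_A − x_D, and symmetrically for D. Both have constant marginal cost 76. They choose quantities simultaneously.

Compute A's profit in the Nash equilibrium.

Firm A's profit: π = x_A(282 − 2x_A − x_D) − 76x_A.
∂π/∂x_A = 206 − 4x_A − x_D = 0 ⇒ x_A = 51.5 − 0.25x_D.
The game is symmetric, so in equilibrium x_D = x_A: the reaction function gives 1.25x_A = 51.5, hence x_A = 41.2.
P_A = 282 − 2·41.2 − 41.2 = 158.4.
Profit = (158.4 − 76)·41.2 = 3394.88.

3394.88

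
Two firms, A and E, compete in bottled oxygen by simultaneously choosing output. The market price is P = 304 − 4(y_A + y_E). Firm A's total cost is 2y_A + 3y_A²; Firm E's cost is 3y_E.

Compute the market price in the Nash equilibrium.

128.25

Firm A's profit: π = y_A(304 − 4(y_A + y_E)) − 2y_A − 3y_A².
∂π/∂y_A = 302 − 14y_A − 4y_E = 0, so y_A = 151/7 − (2/7)y_E.
For E: ∂π/∂y_E = 301 − 8y_E − 4y_A = 0 ⇒ y_E = 37.625 − 0.5y_A.
Substituting the second reaction function into the first: y_A = 151/7 − (2/7)(37.625 − 0.5y_A), which gives (6/7)y_A = 303/28 ⇒ y_A = 12.625.
Then y_E = 37.625 − 0.5·12.625 = 31.3125.
Equilibrium price: P = 304 − 4·43.9375 = 128.25.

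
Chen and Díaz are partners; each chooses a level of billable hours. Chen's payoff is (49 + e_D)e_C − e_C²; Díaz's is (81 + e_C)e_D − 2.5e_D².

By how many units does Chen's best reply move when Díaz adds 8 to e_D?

4

Expanding Chen's payoff: 49e_C + e_De_C − e_C².
∂π/∂e_C = 49 + e_D − 2e_C = 0, so e_C = 24.5 + 0.5e_D.
The reaction-function slope is 0.5, so an 8-unit rise in e_D moves e_C by 0.5 × 8 = 4. Chen's best response rises — the actions are strategic complements.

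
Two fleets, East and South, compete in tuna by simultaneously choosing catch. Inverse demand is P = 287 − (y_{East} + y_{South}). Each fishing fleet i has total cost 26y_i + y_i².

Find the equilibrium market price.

Fishing fleet East's profit: π = y_{East}(287 − (y_{East} + y_{South})) − 26y_{East} − y_{East}².
∂π/∂y_{East} = 261 − 4y_{East} − y_{South} = 0, so y_{East} = 65.25 − 0.25y_{South}.
By symmetry y_{South} = y_{East}; substituting into the reaction function, 1.25y_{East} = 65.25 and y_{East} = 52.2.
Equilibrium price: P = 287 − 104.4 = 182.6.

182.6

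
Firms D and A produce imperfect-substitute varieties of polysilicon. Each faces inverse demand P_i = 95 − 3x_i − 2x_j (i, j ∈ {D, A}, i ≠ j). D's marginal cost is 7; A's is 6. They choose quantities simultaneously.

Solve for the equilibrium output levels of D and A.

Firm D's profit: π = x_D(95 − 3x_D − 2x_A) − 7x_D.
∂π/∂x_D = 88 − 6x_D − 2x_A = 0 ⇒ x_D = 44/3 − (1/3)x_A.
Similarly x_A = 89/6 − (1/3)x_D.
Plugging x_A into D's best response: x_D = 44/3 − (1/3)(89/6 − (1/3)x_D) ⇒ (8/9)x_D = 175/18, so x_D = 10.9375.
Then x_A = 89/6 − (1/3)·10.9375 = 11.1875.

10.9375, 11.1875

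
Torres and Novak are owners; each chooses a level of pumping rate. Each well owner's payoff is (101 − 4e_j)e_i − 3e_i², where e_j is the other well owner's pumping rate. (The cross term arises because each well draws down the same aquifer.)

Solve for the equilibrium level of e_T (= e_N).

Torres's payoff is (101 − 4e_N)e_T − 3e_T².
∂π/∂e_T = 101 − 4e_N − 6e_T = 0, so e_T = 101/6 − (2/3)e_N.
Setting e_T = e_N in the reaction function: e_T = 101/6 − (2/3)e_T, so e_T = (101/6) / (5/3) = 10.1.

10.1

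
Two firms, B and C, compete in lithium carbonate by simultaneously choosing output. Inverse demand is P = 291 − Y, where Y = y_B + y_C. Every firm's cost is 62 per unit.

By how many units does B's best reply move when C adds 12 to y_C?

Firm B's profit: π = y_B(291 − (y_B + y_C)) − 62y_B.
∂π/∂y_B = 229 − 2y_B − y_C = 0, so y_B = 114.5 − 0.5y_C.
The reaction-function slope is −0.5, so a 12-unit rise in y_C moves y_B by −0.5 × 12 = −6. B's best response falls — the actions are strategic substitutes.

-6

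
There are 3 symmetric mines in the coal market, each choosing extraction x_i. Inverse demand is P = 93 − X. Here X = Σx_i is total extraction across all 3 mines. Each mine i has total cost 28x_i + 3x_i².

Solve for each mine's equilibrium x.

6.5

A representative mine's profit is π_i = x_i(93 − X) − 28x_i − 3x_i², with X = x_i + Σ_{j≠i} x_j.
First-order condition: 65 − 8x_i − Σ_{j≠i} x_j = 0.
In a symmetric equilibrium every mine chooses the same x, so Σ_{j≠i} x_j = 2x. The condition becomes 65 − 10x = 0, giving x = 65/10 = 6.5.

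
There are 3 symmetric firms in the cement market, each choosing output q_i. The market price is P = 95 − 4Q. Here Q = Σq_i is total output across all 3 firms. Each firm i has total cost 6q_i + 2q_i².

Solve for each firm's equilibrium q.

A representative firm's profit is π_i = q_i(95 − 4Q) − 6q_i − 2q_i², with Q = q_i + Σ_{j≠i} q_j.
First-order condition: 89 − 12q_i − 4Σ_{j≠i} q_j = 0.
In a symmetric equilibrium every firm chooses the same q, so Σ_{j≠i} q_j = 2q. The condition becomes 89 − 20q = 0, giving q = 89/20 = 4.45.

4.45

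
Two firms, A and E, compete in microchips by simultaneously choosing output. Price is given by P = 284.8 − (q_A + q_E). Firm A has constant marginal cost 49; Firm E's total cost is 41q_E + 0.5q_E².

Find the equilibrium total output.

143.08

Firm A's profit: π = q_A(284.8 − (q_A + q_E)) − 49q_A.
∂π/∂q_A = 235.8 − 2q_A − q_E = 0, so q_A = 117.9 − 0.5q_E.
For E: ∂π/∂q_E = 243.8 − 3q_E − q_A = 0 ⇒ q_E = 1219/15 − (1/3)q_A.
Substituting the second reaction function into the first: q_A = 117.9 − 0.5(1219/15 − (1/3)q_A), which gives (5/6)q_A = 1159/15 ⇒ q_A = 92.72.
Then q_E = 1219/15 − (1/3)·92.72 = 50.36.
Total output: 92.72 + 50.36 = 143.08.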